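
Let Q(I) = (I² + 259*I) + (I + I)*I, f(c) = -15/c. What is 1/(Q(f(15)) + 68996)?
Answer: 1/68740 ≈ 1.4548e-5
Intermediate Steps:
Q(I) = 3*I² + 259*I (Q(I) = (I² + 259*I) + (2*I)*I = (I² + 259*I) + 2*I² = 3*I² + 259*I)
1/(Q(f(15)) + 68996) = 1/((-15/15)*(259 + 3*(-15/15)) + 68996) = 1/((-15*1/15)*(259 + 3*(-15*1/15)) + 68996) = 1/(-(259 + 3*(-1)) + 68996) = 1/(-(259 - 3) + 68996) = 1/(-1*256 + 68996) = 1/(-256 + 68996) = 1/68740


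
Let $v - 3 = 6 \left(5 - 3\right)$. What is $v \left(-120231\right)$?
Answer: $-1803465$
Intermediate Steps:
$v = 15$ ($v = 3 + 6 \left(5 - 3\right) = 3 + 6 \cdot 2 = 3 + 12 = 15$)
$v \left(-120231\right) = 15 \left(-120231\right) = -1803465$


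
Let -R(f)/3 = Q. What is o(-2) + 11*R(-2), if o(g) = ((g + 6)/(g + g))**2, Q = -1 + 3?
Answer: -65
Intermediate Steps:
Q = 2
R(f) = -6 (R(f) = -3*2 = -6)
o(g) = (6 + g)**2/(4*g**2) (o(g) = ((6 + g)/((2*g)))**2 = ((6 + g)*(1/(2*g)))**2 = ((6 + g)/(2*g))**2 = (6 + g)**2/(4*g**2))
o(-2) + 11*R(-2) = (1/4)*(6 - 2)**2/(-2)**2 + 11*(-6) = (1/4)*(1/4)*4**2 - 66 = (1/4)*(1/4)*16 - 66 = 1 - 66 = -65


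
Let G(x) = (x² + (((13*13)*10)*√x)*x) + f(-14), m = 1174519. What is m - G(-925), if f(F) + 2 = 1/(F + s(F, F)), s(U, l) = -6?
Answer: 6377921/20 + 7816250*I*√37 ≈ 3.189e+5 + 4.7544e+7*I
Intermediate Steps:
f(F) = -2 + 1/(-6 + F) (f(F) = -2 + 1/(F - 6) = -2 + 1/(-6 + F))
G(x) = -41/20 + x² + 1690*x^(3/2) (G(x) = (x² + (((13*13)*10)*√x)*x) + (13 - 2*(-14))/(-6 - 14) = (x² + ((169*10)*√x)*x) + (13 + 28)/(-20) = (x² + (1690*√x)*x) - 1/20*41 = (x² + 1690*x^(3/2)) - 41/20 = -41/20 + x² + 1690*x^(3/2))
m - G(-925) = 1174519 - (-41/20 + (-925)² + 1690*(-925)^(3/2)) = 1174519 - (-41/20 + 855625 + 1690*(-4625*I*√37)) = 1174519 - (-41/20 + 855625 - 7816250*I*√37) = 1174519 - (17112459/20 - 7816250*I*√37) = 1174519 + (-17112459/20 + 7816250*I*√37) = 6377921/20 + 7816250*I*√37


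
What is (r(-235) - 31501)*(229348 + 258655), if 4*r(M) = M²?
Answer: -34540364337/4 ≈ -8.6351e+9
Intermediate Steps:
r(M) = M²/4
(r(-235) - 31501)*(229348 + 258655) = ((¼)*(-235)² - 31501)*(229348 + 258655) = ((¼)*55225 - 31501)*488003 = (55225/4 - 31501)*488003 = -70779/4*488003 = -34540364337/4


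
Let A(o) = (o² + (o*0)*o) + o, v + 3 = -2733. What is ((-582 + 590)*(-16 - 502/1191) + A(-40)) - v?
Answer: 4960072/1191 ≈ 4164.6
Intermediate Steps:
v = -2736 (v = -3 - 2733 = -2736)
A(o) = o + o² (A(o) = (o² + 0*o) + o = (o² + 0) + o = o² + o = o + o²)
((-582 + 590)*(-16 - 502/1191) + A(-40)) - v = ((-582 + 590)*(-16 - 502/1191) - 40*(1 - 40)) - 1*(-2736) = (8*(-16 - 502*1/1191) - 40*(-39)) + 2736 = (8*(-16 - 502/1191) + 1560) + 2736 = (8*(-19558/1191) + 1560) + 2736 = (-156464/1191 + 1560) + 2736 = 1701496/1191 + 2736 = 4960072/1191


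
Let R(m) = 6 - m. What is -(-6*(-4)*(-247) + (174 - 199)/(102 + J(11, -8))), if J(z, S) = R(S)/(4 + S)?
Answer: 1167866/197 ≈ 5928.3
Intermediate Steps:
J(z, S) = (6 - S)/(4 + S)
-(-6*(-4)*(-247) + (174 - 199)/(102 + J(11, -8))) = -(-6*(-4)*(-247) + (174 - 199)/(102 + (6 - 1*(-8))/(4 - 8))) = -(24*(-247) - 25/(102 + (6 + 8)/(-4))) = -(-5928 - 25/(102 - ¼*14)) = -(-5928 - 25/(102 - 7/2)) = -(-5928 - 25/197/2) = -(-5928 - 25*2/197) = -(-5928 - 50/197) = -1*(-1167866/197) = 1167866/197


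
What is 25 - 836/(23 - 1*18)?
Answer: -711/5 ≈ -142.20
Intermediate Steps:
25 - 836/(23 - 1*18) = 25 - 836/(23 - 18) = 25 - 836/5 = -711/5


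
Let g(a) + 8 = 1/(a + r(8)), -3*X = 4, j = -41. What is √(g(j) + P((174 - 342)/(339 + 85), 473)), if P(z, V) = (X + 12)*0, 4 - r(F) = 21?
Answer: I*√26970/58 ≈ 2.8315*I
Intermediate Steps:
X = -4/3 (X = -⅓*4 = -4/3 ≈ -1.3333)
r(F) = -17 (r(F) = 4 - 1*21 = 4 - 21 = -17)
P(z, V) = 0 (P(z, V) = (-4/3 + 12)*0 = (32/3)*0 = 0)
g(a) = -8 + 1/(-17 + a) (g(a) = -8 + 1/(a - 17) = -8 + 1/(-17 + a))
√(g(j) + P((174 - 342)/(339 + 85), 473)) = √((137 - 8*(-41))/(-17 - 41) + 0) = √((137 + 328)/(-58) + 0) = √(-1/58*465 + 0) = √(-465/58 + 0) = √(-465/58) = I*√26970/58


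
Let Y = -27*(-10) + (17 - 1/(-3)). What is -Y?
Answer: -862/3 ≈ -287.33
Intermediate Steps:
Y = 862/3 (Y = 270 + (17 - 1*(-⅓)) = 270 + (17 + ⅓) = 270 + 52/3 = 862/3 ≈ 287.33)
-Y = -1*862/3 = -862/3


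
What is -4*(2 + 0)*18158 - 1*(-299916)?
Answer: 154652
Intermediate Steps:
-4*(2 + 0)*18158 - 1*(-299916) = -4*2*18158 + 299916 = -8*18158 + 299916 = -145264 + 299916 = 154652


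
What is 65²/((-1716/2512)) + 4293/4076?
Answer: -831769931/134508 ≈ -6183.8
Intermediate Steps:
65²/((-1716/2512)) + 4293/4076 = 4225/((-1716*1/2512)) + 4293*(1/4076) = 4225/(-429/628) + 4293/4076 = 4225*(-628/429) + 4293/4076 = -204100/33 + 4293/4076 = -831769931/134508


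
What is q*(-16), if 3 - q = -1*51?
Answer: -864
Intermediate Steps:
q = 54 (q = 3 - (-1)*51 = 3 - 1*(-51) = 3 + 51 = 54)
q*(-16) = 54*(-16) = -864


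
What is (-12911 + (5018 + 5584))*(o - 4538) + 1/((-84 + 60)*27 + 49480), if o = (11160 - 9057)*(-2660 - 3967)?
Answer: 1571904217425473/48832 ≈ 3.2190e+10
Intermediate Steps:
o = -13936581 (o = 2103*(-6627) = -13936581)
(-12911 + (5018 + 5584))*(o - 4538) + 1/((-84 + 60)*27 + 49480) = (-12911 + (5018 + 5584))*(-13936581 - 4538) + 1/((-84 + 60)*27 + 49480) = (-12911 + 10602)*(-13941119) + 1/(-24*27 + 49480) = -2309*(-13941119) + 1/(-648 + 49480) = 32190043771 + 1/48832 = 1571904217425473/48832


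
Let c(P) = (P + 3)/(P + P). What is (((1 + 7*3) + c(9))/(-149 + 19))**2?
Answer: 1156/38025 ≈ 0.030401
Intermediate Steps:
c(P) = (3 + P)/(2*P) (c(P) = (3 + P)/((2*P)) = (3 + P)*(1/(2*P)) = (3 + P)/(2*P))
(((1 + 7*3) + c(9))/(-149 + 19))**2 = (((1 + 7*3) + (1/2)*(3 + 9)/9)/(-149 + 19))**2 = (((1 + 21) + (1/2)*(1/9)*12)/(-130))**2 = ((22 + 2/3)*(-1/130))**2 = ((68/3)*(-1/130))**2 = (-34/195)**2 = 1156/38025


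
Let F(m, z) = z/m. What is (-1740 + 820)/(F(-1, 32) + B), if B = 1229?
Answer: -920/1197 ≈ -0.76859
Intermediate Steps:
(-1740 + 820)/(F(-1, 32) + B) = (-1740 + 820)/(32/(-1) + 1229) = -920/(32*(-1) + 1229) = -920/(-32 + 1229) = -920/1197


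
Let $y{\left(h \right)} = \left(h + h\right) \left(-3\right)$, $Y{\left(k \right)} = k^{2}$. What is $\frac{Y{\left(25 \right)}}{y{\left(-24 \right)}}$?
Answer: $\frac{625}{144} \approx 4.3403$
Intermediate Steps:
$y{\left(h \right)} = - 6 h$ ($y{\left(h \right)} = 2 h \left(-3\right) = - 6 h$)
$\frac{Y{\left(25 \right)}}{y{\left(-24 \right)}} = \frac{25^{2}}{\left(-6\right) \left(-24\right)} = \frac{625}{144}$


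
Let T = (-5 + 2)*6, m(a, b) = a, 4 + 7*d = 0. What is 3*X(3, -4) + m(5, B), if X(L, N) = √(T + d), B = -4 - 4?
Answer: 5 + 3*I*√910/7 ≈ 5.0 + 12.928*I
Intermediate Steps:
d = -4/7 (d = -4/7 + (⅐)*0 = -4/7 + 0 = -4/7 ≈ -0.57143)
B = -8
T = -18 (T = -3*6 = -18)
X(L, N) = I*√910/7 (X(L, N) = √(-18 - 4/7) = √(-130/7) = I*√910/7)
3*X(3, -4) + m(5, B) = 3*(I*√910/7) + 5 = 3*I*√910/7 + 5 = 5 + 3*I*√910/7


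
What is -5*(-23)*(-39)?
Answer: -4485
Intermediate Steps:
-5*(-23)*(-39) = 115*(-39) = -4485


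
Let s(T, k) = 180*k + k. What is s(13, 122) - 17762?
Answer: 4320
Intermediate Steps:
s(T, k) = 181*k
s(13, 122) - 17762 = 181*122 - 17762 = 22082 - 17762 = 4320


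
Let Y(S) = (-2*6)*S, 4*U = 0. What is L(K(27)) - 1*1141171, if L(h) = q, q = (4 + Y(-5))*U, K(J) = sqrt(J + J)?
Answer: -1141171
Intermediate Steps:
U = 0 (U = (1/4)*0 = 0)
K(J) = sqrt(2)*sqrt(J) (K(J) = sqrt(2*J) = sqrt(2)*sqrt(J))
Y(S) = -12*S
q = 0 (q = (4 - 12*(-5))*0 = (4 + 60)*0 = 64*0 = 0)
L(h) = 0
L(K(27)) - 1*1141171 = 0 - 1*1141171 = 0 - 1141171 = -1141171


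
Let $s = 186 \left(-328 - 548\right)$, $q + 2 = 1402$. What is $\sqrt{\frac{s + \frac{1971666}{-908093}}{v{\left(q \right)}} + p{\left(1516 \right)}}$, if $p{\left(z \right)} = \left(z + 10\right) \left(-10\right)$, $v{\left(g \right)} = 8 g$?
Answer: $\frac{i \sqrt{987518152657248676814}}{254266040} \approx 123.59 i$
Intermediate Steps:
$q = 1400$ ($q = -2 + 1402 = 1400$)
$p{\left(z \right)} = -100 - 10 z$ ($p{\left(z \right)} = \left(10 + z\right) \left(-10\right) = -100 - 10 z$)
$s = -162936$ ($s = 186 \left(-876\right) = -162936$)
$\sqrt{\frac{s + \frac{1971666}{-908093}}{v{\left(q \right)}} + p{\left(1516 \right)}} = \sqrt{\frac{-162936 + \frac{1971666}{-908093}}{8 \cdot 1400} - 15260} = \sqrt{\frac{-162936 + 1971666 \left(- \frac{1}{908093}\right)}{11200} - 15260} = \sqrt{\left(-162936 - \frac{1971666}{908093}\right) \frac{1}{11200} - 15260} = \sqrt{\left(- \frac{147963012714}{908093}\right) \frac{1}{11200} - 15260} = \sqrt{- \frac{73981506357}{5085320800} - 15260} = \sqrt{- \frac{77675976914357}{5085320800}} = \frac{i \sqrt{987518152657248676814}}{254266040}$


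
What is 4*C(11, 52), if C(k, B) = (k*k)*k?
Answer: 5324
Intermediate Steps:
C(k, B) = k**3 (C(k, B) = k**2*k = k**3)
4*C(11, 52) = 4*11**3 = 4*1331 = 5324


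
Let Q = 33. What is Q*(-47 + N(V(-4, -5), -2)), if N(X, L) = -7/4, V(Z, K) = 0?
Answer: -6435/4 ≈ -1608.8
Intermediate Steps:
N(X, L) = -7/4 (N(X, L) = -7*1/4 = -7/4)
Q*(-47 + N(V(-4, -5), -2)) = 33*(-47 - 7/4) = 33*(-195/4) = -6435/4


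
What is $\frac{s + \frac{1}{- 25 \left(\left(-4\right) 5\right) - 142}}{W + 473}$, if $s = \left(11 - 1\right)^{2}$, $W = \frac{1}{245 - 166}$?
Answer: $\frac{2828279}{13377744} \approx 0.21142$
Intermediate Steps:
$W = \frac{1}{79} \approx 0.012658$
$s = 100$ ($s = \left(11 + \left(-3 + 2\right)\right)^{2} = \left(11 - 1\right)^{2} = 10^{2} = 100$)
$\frac{s + \frac{1}{- 25 \left(\left(-4\right) 5\right) - 142}}{W + 473} = \frac{100 + \frac{1}{- 25 \left(\left(-4\right) 5\right) - 142}}{\frac{1}{79} + 473} = \frac{100 + \frac{1}{\left(-25\right) \left(-20\right) - 142}}{\frac{37368}{79}} = \left(100 + \frac{1}{500 - 142}\right) \frac{79}{37368} = \left(100 + \frac{1}{358}\right) \frac{79}{37368} = \frac{35801}{358} \cdot \frac{79}{37368} = \frac{2828279}{13377744}$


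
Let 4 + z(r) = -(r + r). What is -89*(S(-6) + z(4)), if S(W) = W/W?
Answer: 979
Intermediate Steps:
z(r) = -4 - 2*r (z(r) = -4 - (r + r) = -4 - 2*r)
S(W) = 1
-89*(S(-6) + z(4)) = -89*(1 + (-4 - 2*4)) = -89*(1 + (-4 - 8)) = -89*(1 - 12) = -89*(-11) = 979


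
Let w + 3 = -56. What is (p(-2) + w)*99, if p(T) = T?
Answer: -6039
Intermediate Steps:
w = -59 (w = -3 - 56 = -59)
(p(-2) + w)*99 = (-2 - 59)*99 = -61*99 = -6039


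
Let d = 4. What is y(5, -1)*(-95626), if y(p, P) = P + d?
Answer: -286878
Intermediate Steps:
y(p, P) = 4 + P (y(p, P) = P + 4 = 4 + P)
y(5, -1)*(-95626) = (4 - 1)*(-95626) = 3*(-95626) = -286878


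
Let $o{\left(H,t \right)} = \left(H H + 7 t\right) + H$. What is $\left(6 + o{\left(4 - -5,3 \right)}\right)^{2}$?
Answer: $13689$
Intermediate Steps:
$o{\left(H,t \right)} = H + H^{2} + 7 t$ ($o{\left(H,t \right)} = \left(H^{2} + 7 t\right) + H = H + H^{2} + 7 t$)
$\left(6 + o{\left(4 - -5,3 \right)}\right)^{2} = \left(6 + \left(\left(4 - -5\right) + \left(4 - -5\right)^{2} + 7 \cdot 3\right)\right)^{2} = \left(6 + \left(\left(4 + 5\right) + \left(4 + 5\right)^{2} + 21\right)\right)^{2} = \left(6 + \left(9 + 9^{2} + 21\right)\right)^{2} = \left(6 + \left(9 + 81 + 21\right)\right)^{2} = \left(6 + 111\right)^{2} = 117^{2} = 13689$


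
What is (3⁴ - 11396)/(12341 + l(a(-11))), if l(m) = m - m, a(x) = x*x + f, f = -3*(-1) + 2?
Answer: -11315/12341 ≈ -0.91686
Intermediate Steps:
f = 5 (f = 3 + 2 = 5)
a(x) = 5 + x² (a(x) = x*x + 5 = x² + 5 = 5 + x²)
l(m) = 0
(3⁴ - 11396)/(12341 + l(a(-11))) = (3⁴ - 11396)/(12341 + 0) = (81 - 11396)/12341 = -11315*1/12341 = -11315/12341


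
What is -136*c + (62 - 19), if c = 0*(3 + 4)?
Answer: 43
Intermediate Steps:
c = 0 (c = 0*7 = 0)
-136*c + (62 - 19) = -136*0 + (62 - 19) = 0 + 43 = 43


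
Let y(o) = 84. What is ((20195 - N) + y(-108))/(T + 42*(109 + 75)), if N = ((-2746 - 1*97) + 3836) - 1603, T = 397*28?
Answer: 20889/18844 ≈ 1.1085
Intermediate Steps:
T = 11116
N = -610 (N = ((-2746 - 97) + 3836) - 1603 = (-2843 + 3836) - 1603 = 993 - 1603 = -610)
((20195 - N) + y(-108))/(T + 42*(109 + 75)) = ((20195 - 1*(-610)) + 84)/(11116 + 42*(109 + 75)) = ((20195 + 610) + 84)/(11116 + 42*184) = (20805 + 84)/(11116 + 7728) = 20889/18844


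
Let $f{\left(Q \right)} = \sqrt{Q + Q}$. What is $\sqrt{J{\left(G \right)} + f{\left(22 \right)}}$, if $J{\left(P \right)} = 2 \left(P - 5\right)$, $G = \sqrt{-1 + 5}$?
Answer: $\sqrt{-6 + 2 \sqrt{11}} \approx 0.79577$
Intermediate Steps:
$G = 2$ ($G = \sqrt{4} = 2$)
$f{\left(Q \right)} = \sqrt{2} \sqrt{Q}$ ($f{\left(Q \right)} = \sqrt{2 Q} = \sqrt{2} \sqrt{Q}$)
$J{\left(P \right)} = -10 + 2 P$ ($J{\left(P \right)} = 2 \left(-5 + P\right) = -10 + 2 P$)
$\sqrt{J{\left(G \right)} + f{\left(22 \right)}} = \sqrt{\left(-10 + 2 \cdot 2\right) + \sqrt{2} \sqrt{22}} = \sqrt{\left(-10 + 4\right) + 2 \sqrt{11}} = \sqrt{-6 + 2 \sqrt{11}}$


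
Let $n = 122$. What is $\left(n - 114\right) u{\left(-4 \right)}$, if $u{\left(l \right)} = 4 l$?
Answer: $-128$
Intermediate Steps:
$\left(n - 114\right) u{\left(-4 \right)} = \left(122 - 114\right) 4 \left(-4\right) = 8 \left(-16\right) = -128$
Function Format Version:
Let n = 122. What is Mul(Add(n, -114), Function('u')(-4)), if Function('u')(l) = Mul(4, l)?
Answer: -128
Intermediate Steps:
Mul(Add(n, -114), Function('u')(-4)) = Mul(Add(122, -114), Mul(4, -4)) = Mul(8, -16) = -128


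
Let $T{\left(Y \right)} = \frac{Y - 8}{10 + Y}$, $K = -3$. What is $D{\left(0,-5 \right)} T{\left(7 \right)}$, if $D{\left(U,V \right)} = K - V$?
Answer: $- \frac{2}{17} \approx -0.11765$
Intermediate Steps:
$D{\left(U,V \right)} = -3 - V$
$T{\left(Y \right)} = \frac{-8 + Y}{10 + Y}$
$D{\left(0,-5 \right)} T{\left(7 \right)} = \left(-3 - -5\right) \frac{-8 + 7}{10 + 7} = \left(-3 + 5\right) \frac{1}{17} \left(-1\right) = 2 \cdot \frac{1}{17} \left(-1\right) = 2 \left(- \frac{1}{17}\right) = - \frac{2}{17}$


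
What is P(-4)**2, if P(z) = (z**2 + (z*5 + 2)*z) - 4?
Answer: 7056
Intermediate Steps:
P(z) = -4 + z**2 + z*(2 + 5*z) (P(z) = (z**2 + (5*z + 2)*z) - 4 = (z**2 + (2 + 5*z)*z) - 4 = (z**2 + z*(2 + 5*z)) - 4 = -4 + z**2 + z*(2 + 5*z))
P(-4)**2 = (-4 + 2*(-4) + 6*(-4)**2)**2 = (-4 - 8 + 6*16)**2 = (-4 - 8 + 96)**2 = 84**2 = 7056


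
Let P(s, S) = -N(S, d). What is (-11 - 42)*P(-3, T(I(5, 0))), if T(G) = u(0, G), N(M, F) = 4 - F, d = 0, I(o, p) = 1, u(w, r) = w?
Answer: 212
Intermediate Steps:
T(G) = 0
P(s, S) = -4 (P(s, S) = -(4 - 1*0) = -(4 + 0) = -1*4 = -4)
(-11 - 42)*P(-3, T(I(5, 0))) = (-11 - 42)*(-4) = -53*(-4) = 212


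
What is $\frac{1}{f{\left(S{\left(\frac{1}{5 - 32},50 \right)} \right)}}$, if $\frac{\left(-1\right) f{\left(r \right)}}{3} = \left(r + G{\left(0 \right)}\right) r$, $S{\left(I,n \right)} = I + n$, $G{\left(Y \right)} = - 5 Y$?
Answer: $- \frac{243}{1819801} \approx -0.00013353$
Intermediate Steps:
$f{\left(r \right)} = - 3 r^{2}$ ($f{\left(r \right)} = - 3 \left(r - 0\right) r = - 3 \left(r + 0\right) r = - 3 r r = - 3 r^{2}$)
$\frac{1}{f{\left(S{\left(\frac{1}{5 - 32},50 \right)} \right)}} = \frac{1}{\left(-3\right) \left(\frac{1}{5 - 32} + 50\right)^{2}} = \frac{1}{\left(-3\right) \left(\frac{1}{-27} + 50\right)^{2}} = \frac{1}{\left(-3\right) \left(- \frac{1}{27} + 50\right)^{2}} = \frac{1}{\left(-3\right) \left(\frac{1349}{27}\right)^{2}} = \frac{1}{\left(-3\right) \frac{1819801}{729}} = \frac{1}{- \frac{1819801}{243}} = - \frac{243}{1819801}$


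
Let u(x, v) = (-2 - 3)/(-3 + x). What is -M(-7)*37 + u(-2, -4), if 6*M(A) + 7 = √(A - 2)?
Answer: 265/6 - 37*I/2 ≈ 44.167 - 18.5*I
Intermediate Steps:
u(x, v) = -5/(-3 + x)
M(A) = -7/6 + √(-2 + A)/6 (M(A) = -7/6 + √(A - 2)/6 = -7/6 + √(-2 + A)/6)
-M(-7)*37 + u(-2, -4) = -(-7/6 + √(-2 - 7)/6)*37 - 5/(-3 - 2) = -(-7/6 + √(-9)/6)*37 - 5/(-5) = -(-7/6 + (3*I)/6)*37 - 5*(-⅕) = -(-7/6 + I/2)*37 + 1 = (7/6 - I/2)*37 + 1 = (259/6 - 37*I/2) + 1 = 265/6 - 37*I/2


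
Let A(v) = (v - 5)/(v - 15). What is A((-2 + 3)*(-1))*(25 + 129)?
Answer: 231/4 ≈ 57.750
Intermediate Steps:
A(v) = (-5 + v)/(-15 + v)
A((-2 + 3)*(-1))*(25 + 129) = ((-5 + (-2 + 3)*(-1))/(-15 + (-2 + 3)*(-1)))*(25 + 129) = ((-5 + 1*(-1))/(-15 + 1*(-1)))*154 = ((-5 - 1)/(-15 - 1))*154 = (-6/(-16))*154 = -1/16*(-6)*154 = (3/8)*154 = 231/4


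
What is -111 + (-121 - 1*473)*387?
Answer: -229989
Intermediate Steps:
-111 + (-121 - 1*473)*387 = -111 + (-121 - 473)*387 = -111 - 594*387 = -111 - 229878 = -229989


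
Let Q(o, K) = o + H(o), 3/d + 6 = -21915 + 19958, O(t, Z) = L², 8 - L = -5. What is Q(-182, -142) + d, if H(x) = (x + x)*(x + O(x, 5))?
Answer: 8931647/1963 ≈ 4550.0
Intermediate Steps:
L = 13 (L = 8 - 1*(-5) = 8 + 5 = 13)
O(t, Z) = 169 (O(t, Z) = 13² = 169)
d = -3/1963 (d = 3/(-6 + (-21915 + 19958)) = 3/(-6 - 1957) = 3/(-1963) = 3*(-1/1963) = -3/1963 ≈ -0.0015283)
H(x) = 2*x*(169 + x) (H(x) = (x + x)*(x + 169) = (2*x)*(169 + x) = 2*x*(169 + x))
Q(o, K) = o + 2*o*(169 + o)
Q(-182, -142) + d = -182*(339 + 2*(-182)) - 3/1963 = -182*(339 - 364) - 3/1963 = -182*(-25) - 3/1963 = 4550 - 3/1963 = 8931647/1963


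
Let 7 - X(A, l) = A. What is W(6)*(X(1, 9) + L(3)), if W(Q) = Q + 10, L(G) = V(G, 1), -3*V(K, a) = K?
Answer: 80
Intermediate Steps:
X(A, l) = 7 - A
V(K, a) = -K/3
L(G) = -G/3
W(Q) = 10 + Q
W(6)*(X(1, 9) + L(3)) = (10 + 6)*((7 - 1*1) - 1/3*3) = 16*((7 - 1) - 1) = 16*(6 - 1) = 16*5 = 80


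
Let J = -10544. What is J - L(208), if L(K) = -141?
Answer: -10403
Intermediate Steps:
J - L(208) = -10544 - 1*(-141) = -10544 + 141 = -10403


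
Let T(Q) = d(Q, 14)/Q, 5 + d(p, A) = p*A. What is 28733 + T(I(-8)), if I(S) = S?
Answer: 229981/8 ≈ 28748.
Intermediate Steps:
d(p, A) = -5 + A*p (d(p, A) = -5 + p*A = -5 + A*p)
T(Q) = (-5 + 14*Q)/Q
28733 + T(I(-8)) = 28733 + (14 - 5/(-8)) = 28733 + (14 - 5*(-⅛)) = 28733 + (14 + 5/8) = 28733 + 117/8 = 229981/8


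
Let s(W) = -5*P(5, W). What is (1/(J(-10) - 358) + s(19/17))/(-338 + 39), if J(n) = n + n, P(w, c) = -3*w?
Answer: -28349/113022 ≈ -0.25083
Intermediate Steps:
J(n) = 2*n
s(W) = 75 (s(W) = -(-15)*5 = -5*(-15) = 75)
(1/(J(-10) - 358) + s(19/17))/(-338 + 39) = (1/(2*(-10) - 358) + 75)/(-338 + 39) = (1/(-20 - 358) + 75)/(-299) = (1/(-378) + 75)*(-1/299) = (-1/378 + 75)*(-1/299) = (28349/378)*(-1/299) = -28349/113022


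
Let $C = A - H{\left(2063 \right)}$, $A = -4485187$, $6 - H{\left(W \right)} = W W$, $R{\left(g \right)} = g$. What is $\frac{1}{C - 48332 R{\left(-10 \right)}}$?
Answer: $\frac{1}{254096} \approx 3.9355 \cdot 10^{-6}$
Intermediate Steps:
$H{\left(W \right)} = 6 - W^{2}$ ($H{\left(W \right)} = 6 - W W = 6 - W^{2}$)
$C = -229224$ ($C = -4485187 - \left(6 - 2063^{2}\right) = -4485187 - \left(6 - 4255969\right) = -4485187 - -4255963 = -4485187 + 4255963 = -229224$)
$\frac{1}{C - 48332 R{\left(-10 \right)}} = \frac{1}{-229224 - -483320} = \frac{1}{-229224 + 483320} = \frac{1}{254096}$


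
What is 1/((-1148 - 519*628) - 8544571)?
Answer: -1/8871651 ≈ -1.1272e-7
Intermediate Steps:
1/((-1148 - 519*628) - 8544571) = 1/((-1148 - 325932) - 8544571) = 1/(-327080 - 8544571) = 1/(-8871651) = -1/8871651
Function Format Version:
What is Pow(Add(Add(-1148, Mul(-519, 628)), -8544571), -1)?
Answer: Rational(-1, 8871651) ≈ -1.1272e-7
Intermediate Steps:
Pow(Add(Add(-1148, Mul(-519, 628)), -8544571), -1) = Pow(Add(Add(-1148, -325932), -8544571), -1) = Pow(Add(-327080, -8544571), -1) = Pow(-8871651, -1) = Rational(-1, 8871651)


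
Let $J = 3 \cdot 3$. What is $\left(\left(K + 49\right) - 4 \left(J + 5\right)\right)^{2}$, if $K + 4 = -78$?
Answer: $7921$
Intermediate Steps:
$K = -82$ ($K = -4 - 78 = -82$)
$J = 9$
$\left(\left(K + 49\right) - 4 \left(J + 5\right)\right)^{2} = \left(\left(-82 + 49\right) - 4 \left(9 + 5\right)\right)^{2} = \left(-33 - 56\right)^{2} = \left(-89\right)^{2} = 7921$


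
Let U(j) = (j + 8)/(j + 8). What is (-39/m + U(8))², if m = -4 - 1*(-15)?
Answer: 784/121 ≈ 6.4793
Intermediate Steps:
m = 11 (m = -4 + 15 = 11)
U(j) = 1 (U(j) = (8 + j)/(8 + j) = 1)
(-39/m + U(8))² = (-39/11 + 1)² = (-28/11)² = 784/121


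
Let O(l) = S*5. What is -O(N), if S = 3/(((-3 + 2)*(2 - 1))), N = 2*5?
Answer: 15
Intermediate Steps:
N = 10
S = -3 (S = 3/((-1*1)) = 3/(-1) = 3*(-1) = -3)
O(l) = -15 (O(l) = -3*5 = -15)
-O(N) = -1*(-15) = 15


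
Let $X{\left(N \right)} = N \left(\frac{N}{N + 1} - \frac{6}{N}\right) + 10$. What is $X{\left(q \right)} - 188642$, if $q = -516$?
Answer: $- \frac{97414826}{515} \approx -1.8916 \cdot 10^{5}$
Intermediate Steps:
$X{\left(N \right)} = 10 + N \left(- \frac{6}{N} + \frac{N}{1 + N}\right)$ ($X{\left(N \right)} = N \left(\frac{N}{1 + N} - \frac{6}{N}\right) + 10 = N \left(- \frac{6}{N} + \frac{N}{1 + N}\right) + 10 = 10 + N \left(- \frac{6}{N} + \frac{N}{1 + N}\right)$)
$X{\left(q \right)} - 188642 = \frac{4 + \left(-516\right)^{2} + 4 \left(-516\right)}{1 - 516} - 188642 = \frac{4 + 266256 - 2064}{-515} - 188642 = \left(- \frac{1}{515}\right) 264196 - 188642 = - \frac{264196}{515} - 188642 = - \frac{97414826}{515}$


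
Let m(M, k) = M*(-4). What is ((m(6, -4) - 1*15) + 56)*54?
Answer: 918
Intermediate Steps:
m(M, k) = -4*M
((m(6, -4) - 1*15) + 56)*54 = ((-4*6 - 1*15) + 56)*54 = ((-24 - 15) + 56)*54 = (-39 + 56)*54 = 17*54 = 918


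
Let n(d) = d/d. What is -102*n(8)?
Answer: -102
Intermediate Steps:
n(d) = 1
-102*n(8) = -102*1 = -102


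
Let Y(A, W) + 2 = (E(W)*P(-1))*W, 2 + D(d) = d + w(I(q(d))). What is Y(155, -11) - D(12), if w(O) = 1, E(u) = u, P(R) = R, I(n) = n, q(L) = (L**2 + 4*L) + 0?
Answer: -134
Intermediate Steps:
q(L) = L**2 + 4*L
D(d) = -1 + d (D(d) = -2 + (d + 1) = -2 + (1 + d) = -1 + d)
Y(A, W) = -2 - W**2 (Y(A, W) = -2 + (W*(-1))*W = -2 + (-W)*W = -2 - W**2)
Y(155, -11) - D(12) = (-2 - 1*(-11)**2) - (-1 + 12) = (-2 - 1*121) - 1*11 = (-2 - 121) - 11 = -123 - 11 = -134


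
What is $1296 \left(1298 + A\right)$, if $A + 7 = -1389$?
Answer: $-127008$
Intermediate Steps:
$A = -1396$ ($A = -7 - 1389 = -1396$)
$1296 \left(1298 + A\right) = 1296 \left(1298 - 1396\right) = 1296 \left(-98\right) = -127008$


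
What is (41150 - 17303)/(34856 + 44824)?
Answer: 7949/26560 ≈ 0.29928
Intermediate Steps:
(41150 - 17303)/(34856 + 44824) = 23847/79680 = 23847*(1/79680) = 7949/26560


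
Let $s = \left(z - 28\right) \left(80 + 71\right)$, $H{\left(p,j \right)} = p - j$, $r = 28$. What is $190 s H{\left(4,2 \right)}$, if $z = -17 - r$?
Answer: $-4188740$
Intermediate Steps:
$z = -45$ ($z = -17 - 28 = -45$)
$s = -11023$ ($s = \left(-45 - 28\right) \left(80 + 71\right) = \left(-73\right) 151 = -11023$)
$190 s H{\left(4,2 \right)} = 190 \left(-11023\right) \left(4 - 2\right) = - 2094370 \left(4 - 2\right) = \left(-2094370\right) 2 = -4188740$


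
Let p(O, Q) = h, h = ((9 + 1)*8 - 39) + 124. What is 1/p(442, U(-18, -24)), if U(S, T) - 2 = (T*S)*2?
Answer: 1/165 ≈ 0.0060606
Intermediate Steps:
U(S, T) = 2 + 2*S*T (U(S, T) = 2 + (T*S)*2 = 2 + (S*T)*2 = 2 + 2*S*T)
h = 165 (h = (10*8 - 39) + 124 = (80 - 39) + 124 = 41 + 124 = 165)
p(O, Q) = 165
1/p(442, U(-18, -24)) = 1/165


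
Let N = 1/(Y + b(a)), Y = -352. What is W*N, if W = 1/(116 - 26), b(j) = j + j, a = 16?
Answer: -1/28800 ≈ -3.4722e-5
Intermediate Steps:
b(j) = 2*j
W = 1/90 ≈ 0.011111
N = -1/320 (N = 1/(-352 + 2*16) = 1/(-352 + 32) = 1/(-320) = -1/320 ≈ -0.0031250)
W*N = (1/90)*(-1/320) = -1/28800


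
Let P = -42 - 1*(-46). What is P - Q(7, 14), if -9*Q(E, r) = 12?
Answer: 16/3 ≈ 5.3333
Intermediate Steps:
Q(E, r) = -4/3 (Q(E, r) = -1/9*12 = -4/3)
P = 4 (P = -42 + 46 = 4)
P - Q(7, 14) = 4 - 1*(-4/3) = 4 + 4/3 = 16/3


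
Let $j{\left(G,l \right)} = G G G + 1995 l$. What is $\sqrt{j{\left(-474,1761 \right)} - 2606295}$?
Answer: $2 i \sqrt{26397381} \approx 10276.0 i$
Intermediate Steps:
$j{\left(G,l \right)} = G^{3} + 1995 l$ ($j{\left(G,l \right)} = G^{2} G + 1995 l = G^{3} + 1995 l$)
$\sqrt{j{\left(-474,1761 \right)} - 2606295} = \sqrt{\left(\left(-474\right)^{3} + 1995 \cdot 1761\right) - 2606295} = \sqrt{\left(-106496424 + 3513195\right) - 2606295} = \sqrt{-102983229 - 2606295} = \sqrt{-105589524} = 2 i \sqrt{26397381}$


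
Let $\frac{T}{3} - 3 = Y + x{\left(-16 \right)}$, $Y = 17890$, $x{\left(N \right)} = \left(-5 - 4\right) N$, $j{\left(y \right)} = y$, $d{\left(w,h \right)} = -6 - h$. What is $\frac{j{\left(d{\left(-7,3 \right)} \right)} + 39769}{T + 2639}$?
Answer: $\frac{3976}{5675} \approx 0.70062$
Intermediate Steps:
$x{\left(N \right)} = - 9 N$
$T = 54111$ ($T = 9 + 3 \left(17890 - -144\right) = 9 + 3 \left(17890 + 144\right) = 9 + 3 \cdot 18034 = 9 + 54102 = 54111$)
$\frac{j{\left(d{\left(-7,3 \right)} \right)} + 39769}{T + 2639} = \frac{\left(-6 - 3\right) + 39769}{54111 + 2639} = \frac{\left(-6 - 3\right) + 39769}{56750} = \left(-9 + 39769\right) \frac{1}{56750} = 39760 \cdot \frac{1}{56750} = \frac{3976}{5675}$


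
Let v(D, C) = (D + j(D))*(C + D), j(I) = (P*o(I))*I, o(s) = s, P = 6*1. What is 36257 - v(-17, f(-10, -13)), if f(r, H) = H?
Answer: 87767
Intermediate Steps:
P = 6
j(I) = 6*I² (j(I) = (6*I)*I = 6*I²)
v(D, C) = (C + D)*(D + 6*D²) (v(D, C) = (D + 6*D²)*(C + D) = (C + D)*(D + 6*D²))
36257 - v(-17, f(-10, -13)) = 36257 - (-17)*(-13 - 17 + 6*(-17)² + 6*(-13)*(-17)) = 36257 - (-17)*(-13 - 17 + 6*289 + 1326) = 36257 - (-17)*(-13 - 17 + 1734 + 1326) = 36257 - (-17)*3030 = 36257 - 1*(-51510) = 36257 + 51510 = 87767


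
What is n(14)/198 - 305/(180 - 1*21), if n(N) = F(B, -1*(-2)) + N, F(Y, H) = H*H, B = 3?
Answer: -3196/1749 ≈ -1.8273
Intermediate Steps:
F(Y, H) = H**2
n(N) = 4 + N (n(N) = (-1*(-2))**2 + N = 2**2 + N = 4 + N)
n(14)/198 - 305/(180 - 1*21) = (4 + 14)/198 - 305/(180 - 1*21) = 18*(1/198) - 305/(180 - 21) = 1/11 - 305/159 = -3196/1749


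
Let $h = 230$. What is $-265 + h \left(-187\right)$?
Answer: $-43275$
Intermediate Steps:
$-265 + h \left(-187\right) = -265 + 230 \left(-187\right) = -265 - 43010 = -43275$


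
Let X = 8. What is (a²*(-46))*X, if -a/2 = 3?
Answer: -13248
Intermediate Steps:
a = -6 (a = -2*3 = -6)
(a²*(-46))*X = ((-6)²*(-46))*8 = (36*(-46))*8 = -1656*8 = -13248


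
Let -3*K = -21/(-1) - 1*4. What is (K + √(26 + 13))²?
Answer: 640/9 - 34*√39/3 ≈ 0.33447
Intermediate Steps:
K = -17/3 (K = -(-21/(-1) - 1*4)/3 = -(-21*(-1) - 4)/3 = -(21 - 4)/3 = -⅓*17 = -17/3 ≈ -5.6667)
(K + √(26 + 13))² = (-17/3 + √(26 + 13))² = (-17/3 + √39)²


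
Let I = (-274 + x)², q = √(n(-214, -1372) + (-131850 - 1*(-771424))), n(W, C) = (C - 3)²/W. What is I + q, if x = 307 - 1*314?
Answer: 78961 + 3*√3209481906/214 ≈ 79755.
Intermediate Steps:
x = -7 (x = 307 - 314 = -7)
n(W, C) = (-3 + C)²/W
q = 3*√3209481906/214 (q = √((-3 - 1372)²/(-214) + (-131850 - 1*(-771424))) = √(-1/214*(-1375)² + (-131850 + 771424)) = √(-1/214*1890625 + 639574) = √(-1890625/214 + 639574) = √(134978211/214) = 3*√3209481906/214 ≈ 794.19)
I = 78961 (I = (-274 - 7)² = (-281)² = 78961)
I + q = 78961 + 3*√3209481906/214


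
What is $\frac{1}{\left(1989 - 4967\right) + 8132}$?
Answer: $\frac{1}{5154} \approx 0.00019402$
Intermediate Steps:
$\frac{1}{\left(1989 - 4967\right) + 8132} = \frac{1}{-2978 + 8132} = \frac{1}{5154}$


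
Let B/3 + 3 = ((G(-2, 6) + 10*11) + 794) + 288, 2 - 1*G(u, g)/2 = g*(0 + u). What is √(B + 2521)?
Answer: 2*√1543 ≈ 78.562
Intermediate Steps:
G(u, g) = 4 - 2*g*u (G(u, g) = 4 - 2*g*(0 + u) = 4 - 2*g*u)
B = 3651 (B = -9 + 3*((((4 - 2*6*(-2)) + 10*11) + 794) + 288) = -9 + 3*((((4 + 24) + 110) + 794) + 288) = -9 + 3*(((28 + 110) + 794) + 288) = -9 + 3*((138 + 794) + 288) = -9 + 3*(932 + 288) = -9 + 3*1220 = -9 + 3660 = 3651)
√(B + 2521) = √(3651 + 2521) = √6172 = 2*√1543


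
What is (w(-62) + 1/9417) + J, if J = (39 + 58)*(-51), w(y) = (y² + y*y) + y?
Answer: 25228144/9417 ≈ 2679.0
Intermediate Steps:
w(y) = y + 2*y² (w(y) = (y² + y²) + y = 2*y² + y = y + 2*y²)
J = -4947 (J = 97*(-51) = -4947)
(w(-62) + 1/9417) + J = (-62*(1 + 2*(-62)) + 1/9417) - 4947 = (-62*(1 - 124) + 1/9417) - 4947 = (-62*(-123) + 1/9417) - 4947 = (7626 + 1/9417) - 4947 = 71814043/9417 - 4947 = 25228144/9417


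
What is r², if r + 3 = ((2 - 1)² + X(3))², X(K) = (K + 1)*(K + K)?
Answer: 386884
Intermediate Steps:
X(K) = 2*K*(1 + K) (X(K) = (1 + K)*(2*K) = 2*K*(1 + K))
r = 622 (r = -3 + ((2 - 1)² + 2*3*(1 + 3))² = -3 + (1² + 2*3*4)² = -3 + (1 + 24)² = -3 + 25² = -3 + 625 = 622)
r² = 622² = 386884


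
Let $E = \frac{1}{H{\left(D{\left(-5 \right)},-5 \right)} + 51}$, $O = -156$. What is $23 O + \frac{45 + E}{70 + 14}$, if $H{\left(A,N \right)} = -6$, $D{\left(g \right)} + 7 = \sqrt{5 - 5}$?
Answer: $- \frac{6780307}{1890} \approx -3587.5$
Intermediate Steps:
$D{\left(g \right)} = -7$ ($D{\left(g \right)} = -7 + \sqrt{5 - 5} = -7 + \sqrt{0} = -7 + 0 = -7$)
$E = \frac{1}{45}$ ($E = \frac{1}{-6 + 51} = \frac{1}{45} \approx 0.022222$)
$23 O + \frac{45 + E}{70 + 14} = 23 \left(-156\right) + \frac{45 + \frac{1}{45}}{70 + 14} = -3588 + \frac{2026}{45 \cdot 84} = -3588 + \frac{2026}{45} \cdot \frac{1}{84} = -3588 + \frac{1013}{1890} = - \frac{6780307}{1890}$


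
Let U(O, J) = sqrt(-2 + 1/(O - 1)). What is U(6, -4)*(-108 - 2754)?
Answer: -8586*I*sqrt(5)/5 ≈ -3839.8*I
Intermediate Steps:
U(O, J) = sqrt(-2 + 1/(-1 + O))
U(6, -4)*(-108 - 2754) = sqrt((3 - 2*6)/(-1 + 6))*(-108 - 2754) = sqrt((3 - 12)/5)*(-2862) = sqrt((1/5)*(-9))*(-2862) = sqrt(-9/5)*(-2862) = (3*I*sqrt(5)/5)*(-2862) = -8586*I*sqrt(5)/5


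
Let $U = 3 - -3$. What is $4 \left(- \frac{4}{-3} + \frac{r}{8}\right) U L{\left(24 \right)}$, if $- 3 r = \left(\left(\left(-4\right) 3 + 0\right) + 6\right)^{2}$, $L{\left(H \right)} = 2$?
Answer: $-8$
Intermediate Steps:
$U = 6$ ($U = 3 + 3 = 6$)
$r = -12$ ($r = - \frac{\left(\left(\left(-4\right) 3 + 0\right) + 6\right)^{2}}{3} = - \frac{\left(\left(-12 + 0\right) + 6\right)^{2}}{3} = - \frac{\left(-12 + 6\right)^{2}}{3} = - \frac{\left(-6\right)^{2}}{3} = \left(- \frac{1}{3}\right) 36 = -12$)
$4 \left(- \frac{4}{-3} + \frac{r}{8}\right) U L{\left(24 \right)} = 4 \left(- \frac{4}{-3} - \frac{12}{8}\right) 6 \cdot 2 = 4 \left(\left(-4\right) \left(- \frac{1}{3}\right) - \frac{3}{2}\right) 6 \cdot 2 = 4 \left(\frac{4}{3} - \frac{3}{2}\right) 6 \cdot 2 = 4 \left(- \frac{1}{6}\right) 6 \cdot 2 = \left(- \frac{2}{3}\right) 6 \cdot 2 = \left(-4\right) 2 = -8$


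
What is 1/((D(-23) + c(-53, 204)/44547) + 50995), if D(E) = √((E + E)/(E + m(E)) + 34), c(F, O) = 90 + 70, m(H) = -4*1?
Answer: 303588841831425/15481513867042181711 - 1322956806*√723/15481513867042181711 ≈ 1.9607e-5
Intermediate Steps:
m(H) = -4
c(F, O) = 160
D(E) = √(34 + 2*E/(-4 + E)) (D(E) = √((E + E)/(E - 4) + 34) = √((2*E)/(-4 + E) + 34) = √(2*E/(-4 + E) + 34) = √(34 + 2*E/(-4 + E)))
1/((D(-23) + c(-53, 204)/44547) + 50995) = 1/((2*√((-34 + 9*(-23))/(-4 - 23)) + 160/44547) + 50995) = 1/((2*√((-34 - 207)/(-27)) + 160*(1/44547)) + 50995) = 1/((2*√(-1/27*(-241)) + 160/44547) + 50995) = 1/((2*√(241/27) + 160/44547) + 50995) = 1/((2*(√723/9) + 160/44547) + 50995) = 1/((2*√723/9 + 160/44547) + 50995) = 1/((160/44547 + 2*√723/9) + 50995) = 1/(2271674425/44547 + 2*√723/9)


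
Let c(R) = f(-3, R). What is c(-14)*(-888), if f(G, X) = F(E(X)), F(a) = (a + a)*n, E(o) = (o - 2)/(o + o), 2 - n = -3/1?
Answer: -35520/7 ≈ -5074.3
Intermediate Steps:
n = 5 (n = 2 - (-3)/1 = 2 - (-3) = 2 - 1*(-3) = 2 + 3 = 5)
E(o) = (-2 + o)/(2*o) (E(o) = (-2 + o)/((2*o)) = (-2 + o)*(1/(2*o)) = (-2 + o)/(2*o))
F(a) = 10*a (F(a) = (a + a)*5 = (2*a)*5 = 10*a)
f(G, X) = 5*(-2 + X)/X (f(G, X) = 10*((-2 + X)/(2*X)) = 5*(-2 + X)/X)
c(R) = 5 - 10/R
c(-14)*(-888) = (5 - 10/(-14))*(-888) = (5 - 10*(-1/14))*(-888) = (5 + 5/7)*(-888) = (40/7)*(-888) = -35520/7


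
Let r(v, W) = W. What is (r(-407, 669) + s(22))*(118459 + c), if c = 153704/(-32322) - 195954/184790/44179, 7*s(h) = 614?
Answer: 41391692189925936237886/461775217340535 ≈ 8.9636e+7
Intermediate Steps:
s(h) = 614/7 (s(h) = (⅐)*614 = 614/7)
c = -313705199722957/65967888191505 (c = 153704*(-1/32322) - 195954*1/184790*(1/44179) = -76852/16161 - 97977/92395*1/44179 = -76852/16161 - 97977/4081918705 = -313705199722957/65967888191505 ≈ -4.7554)
(r(-407, 669) + s(22))*(118459 + c) = (669 + 614/7)*(118459 - 313705199722957/65967888191505) = (5297/7)*(7814176362077767838/65967888191505) = 41391692189925936237886/461775217340535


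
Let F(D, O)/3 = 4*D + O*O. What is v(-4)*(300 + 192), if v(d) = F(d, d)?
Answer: 0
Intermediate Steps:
F(D, O) = 3*O² + 12*D (F(D, O) = 3*(4*D + O*O) = 3*(4*D + O²) = 3*(O² + 4*D) = 3*O² + 12*D)
v(d) = 3*d² + 12*d
v(-4)*(300 + 192) = (3*(-4)*(4 - 4))*(300 + 192) = (3*(-4)*0)*492 = 0*492 = 0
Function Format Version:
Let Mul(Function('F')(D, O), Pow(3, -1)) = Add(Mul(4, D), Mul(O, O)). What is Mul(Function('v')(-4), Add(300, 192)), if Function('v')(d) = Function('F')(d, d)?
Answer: 0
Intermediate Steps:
Function('F')(D, O) = Add(Mul(3, Pow(O, 2)), Mul(12, D)) (Function('F')(D, O) = Mul(3, Add(Mul(4, D), Mul(O, O))) = Mul(3, Add(Mul(4, D), Pow(O, 2))) = Mul(3, Add(Pow(O, 2), Mul(4, D))) = Add(Mul(3, Pow(O, 2)), Mul(12, D)))
Function('v')(d) = Add(Mul(3, Pow(d, 2)), Mul(12, d))
Mul(Function('v')(-4), Add(300, 192)) = Mul(Mul(3, -4, Add(4, -4)), Add(300, 192)) = Mul(Mul(3, -4, 0), 492) = Mul(0, 492) = 0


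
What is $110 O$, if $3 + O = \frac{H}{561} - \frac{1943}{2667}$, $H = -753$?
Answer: $- \frac{25289450}{45339} \approx -557.79$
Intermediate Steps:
$O = - \frac{2528945}{498729}$ ($O = -3 - \left(\frac{251}{187} + \frac{1943}{2667}\right) = -3 - \frac{1032758}{498729} = - \frac{2528945}{498729} \approx -5.0708$)
$110 O = 110 \left(- \frac{2528945}{498729}\right) = - \frac{25289450}{45339}$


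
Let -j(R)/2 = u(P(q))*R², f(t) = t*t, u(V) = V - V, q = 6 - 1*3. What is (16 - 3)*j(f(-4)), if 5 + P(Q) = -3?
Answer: 0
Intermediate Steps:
q = 3 (q = 6 - 3 = 3)
P(Q) = -8 (P(Q) = -5 - 3 = -8)
u(V) = 0
f(t) = t²
j(R) = 0 (j(R) = -0*R² = -2*0 = 0)
(16 - 3)*j(f(-4)) = (16 - 3)*0 = 13*0 = 0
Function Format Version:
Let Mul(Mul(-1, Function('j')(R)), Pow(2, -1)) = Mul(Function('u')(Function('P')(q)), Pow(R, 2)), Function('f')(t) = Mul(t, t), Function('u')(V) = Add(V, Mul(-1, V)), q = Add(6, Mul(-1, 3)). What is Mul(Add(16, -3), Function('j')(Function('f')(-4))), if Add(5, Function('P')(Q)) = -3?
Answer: 0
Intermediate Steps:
q = 3 (q = Add(6, -3) = 3)
Function('P')(Q) = -8 (Function('P')(Q) = Add(-5, -3) = -8)
Function('u')(V) = 0
Function('f')(t) = Pow(t, 2)
Function('j')(R) = 0 (Function('j')(R) = Mul(-2, Mul(0, Pow(R, 2))) = Mul(-2, 0) = 0)
Mul(Add(16, -3), Function('j')(Function('f')(-4))) = Mul(Add(16, -3), 0) = Mul(13, 0) = 0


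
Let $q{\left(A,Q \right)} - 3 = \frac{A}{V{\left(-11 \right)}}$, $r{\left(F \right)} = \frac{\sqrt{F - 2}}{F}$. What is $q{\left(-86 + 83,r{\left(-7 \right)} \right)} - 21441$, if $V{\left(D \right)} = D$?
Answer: $- \frac{235815}{11} \approx -21438.0$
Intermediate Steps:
$r{\left(F \right)} = \frac{\sqrt{-2 + F}}{F}$
$q{\left(A,Q \right)} = 3 - \frac{A}{11}$ ($q{\left(A,Q \right)} = 3 + \frac{A}{-11} = 3 + A \left(- \frac{1}{11}\right) = 3 - \frac{A}{11}$)
$q{\left(-86 + 83,r{\left(-7 \right)} \right)} - 21441 = \left(3 - \frac{-86 + 83}{11}\right) - 21441 = \left(3 - - \frac{3}{11}\right) - 21441 = \left(3 + \frac{3}{11}\right) - 21441 = \frac{36}{11} - 21441 = - \frac{235815}{11}$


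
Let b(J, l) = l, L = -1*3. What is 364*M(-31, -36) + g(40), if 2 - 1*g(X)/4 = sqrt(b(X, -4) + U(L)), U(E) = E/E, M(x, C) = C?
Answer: -13096 - 4*I*sqrt(3) ≈ -13096.0 - 6.9282*I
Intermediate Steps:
L = -3
U(E) = 1
g(X) = 8 - 4*I*sqrt(3) (g(X) = 8 - 4*sqrt(-4 + 1) = 8 - 4*I*sqrt(3))
364*M(-31, -36) + g(40) = 364*(-36) + (8 - 4*I*sqrt(3)) = -13104 + (8 - 4*I*sqrt(3)) = -13096 - 4*I*sqrt(3)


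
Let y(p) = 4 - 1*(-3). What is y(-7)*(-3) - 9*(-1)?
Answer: -12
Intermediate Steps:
y(p) = 7 (y(p) = 4 + 3 = 7)
y(-7)*(-3) - 9*(-1) = 7*(-3) - 9*(-1) = -21 + 9 = -12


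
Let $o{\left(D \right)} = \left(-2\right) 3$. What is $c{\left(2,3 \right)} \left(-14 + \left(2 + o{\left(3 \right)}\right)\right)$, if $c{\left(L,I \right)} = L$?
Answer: $-36$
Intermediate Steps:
$o{\left(D \right)} = -6$
$c{\left(2,3 \right)} \left(-14 + \left(2 + o{\left(3 \right)}\right)\right) = 2 \left(-14 + \left(2 - 6\right)\right) = 2 \left(-14 - 4\right) = 2 \left(-18\right) = -36$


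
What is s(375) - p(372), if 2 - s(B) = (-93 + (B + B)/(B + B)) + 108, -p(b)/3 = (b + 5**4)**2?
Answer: 2982013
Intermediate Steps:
p(b) = -3*(625 + b)**2 (p(b) = -3*(b + 5**4)**2 = -3*(b + 625)**2 = -3*(625 + b)**2)
s(B) = -14 (s(B) = 2 - ((-93 + (B + B)/(B + B)) + 108) = 2 - ((-93 + (2*B)/((2*B))) + 108) = 2 - ((-93 + (2*B)*(1/(2*B))) + 108) = 2 - ((-93 + 1) + 108) = 2 - (-92 + 108) = 2 - 1*16 = 2 - 16 = -14)
s(375) - p(372) = -14 - (-3)*(625 + 372)**2 = -14 - (-3)*997**2 = -14 - (-3)*994009 = -14 - 1*(-2982027) = -14 + 2982027 = 2982013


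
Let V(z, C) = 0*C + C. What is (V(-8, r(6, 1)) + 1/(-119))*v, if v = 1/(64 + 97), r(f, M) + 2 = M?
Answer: -120/19159 ≈ -0.0062634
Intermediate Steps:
r(f, M) = -2 + M
V(z, C) = C (V(z, C) = 0 + C = C)
v = 1/161 ≈ 0.0062112
(V(-8, r(6, 1)) + 1/(-119))*v = ((-2 + 1) + 1/(-119))*(1/161) = (-1 - 1/119)*(1/161) = -120/119*1/161 = -120/19159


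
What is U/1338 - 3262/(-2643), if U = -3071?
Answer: -1250699/1178778 ≈ -1.0610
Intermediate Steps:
U/1338 - 3262/(-2643) = -3071/1338 - 3262/(-2643) = -3071*1/1338 - 3262*(-1/2643) = -3071/1338 + 3262/2643 = -1250699/1178778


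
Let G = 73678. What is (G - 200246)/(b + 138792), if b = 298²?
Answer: -31642/56899 ≈ -0.55611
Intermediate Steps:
b = 88804
(G - 200246)/(b + 138792) = (73678 - 200246)/(88804 + 138792) = -126568/227596 = -126568*1/227596 = -31642/56899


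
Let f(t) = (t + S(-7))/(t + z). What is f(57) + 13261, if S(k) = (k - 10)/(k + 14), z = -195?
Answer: 6404872/483 ≈ 13261.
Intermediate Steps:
S(k) = (-10 + k)/(14 + k)
f(t) = (-17/7 + t)/(-195 + t) (f(t) = (t + (-10 - 7)/(14 - 7))/(t - 195) = (t - 17/7)/(-195 + t) = (-17/7 + t)/(-195 + t))
f(57) + 13261 = (-17/7 + 57)/(-195 + 57) + 13261 = (382/7)/(-138) + 13261 = -1/138*382/7 + 13261 = -191/483 + 13261 = 6404872/483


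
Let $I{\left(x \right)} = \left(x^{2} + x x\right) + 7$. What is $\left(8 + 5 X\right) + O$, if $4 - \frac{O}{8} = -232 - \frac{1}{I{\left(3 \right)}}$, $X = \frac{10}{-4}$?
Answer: $\frac{94191}{50} \approx 1883.8$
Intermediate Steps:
$X = - \frac{5}{2}$ ($X = 10 \left(- \frac{1}{4}\right) = - \frac{5}{2} \approx -2.5$)
$I{\left(x \right)} = 7 + 2 x^{2}$ ($I{\left(x \right)} = \left(x^{2} + x^{2}\right) + 7 = 2 x^{2} + 7 = 7 + 2 x^{2}$)
$O = \frac{47208}{25}$ ($O = 32 - 8 \left(-232 - \frac{1}{7 + 2 \cdot 3^{2}}\right) = 32 - 8 \left(-232 - \frac{1}{7 + 2 \cdot 9}\right) = 32 - 8 \left(-232 - \frac{1}{7 + 18}\right) = 32 - 8 \left(-232 - \frac{1}{25}\right) = 32 - - \frac{46408}{25} = 32 + \frac{46408}{25} = \frac{47208}{25} \approx 1888.3$)
$\left(8 + 5 X\right) + O = \left(8 + 5 \left(- \frac{5}{2}\right)\right) + \frac{47208}{25} = \left(8 - \frac{25}{2}\right) + \frac{47208}{25} = - \frac{9}{2} + \frac{47208}{25} = \frac{94191}{50}$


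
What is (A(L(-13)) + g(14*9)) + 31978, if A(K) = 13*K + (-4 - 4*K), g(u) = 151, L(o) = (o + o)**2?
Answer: 38209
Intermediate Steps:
L(o) = 4*o**2 (L(o) = (2*o)**2 = 4*o**2)
A(K) = -4 + 9*K
(A(L(-13)) + g(14*9)) + 31978 = ((-4 + 9*(4*(-13)**2)) + 151) + 31978 = ((-4 + 9*(4*169)) + 151) + 31978 = ((-4 + 9*676) + 151) + 31978 = ((-4 + 6084) + 151) + 31978 = (6080 + 151) + 31978 = 6231 + 31978 = 38209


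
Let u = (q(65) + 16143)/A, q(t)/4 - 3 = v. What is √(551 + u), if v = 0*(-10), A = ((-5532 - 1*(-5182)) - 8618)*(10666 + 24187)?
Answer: √13457460028358511074/156280852 ≈ 23.473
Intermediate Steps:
A = -312561704 (A = ((-5532 + 5182) - 8618)*34853 = (-350 - 8618)*34853 = -8968*34853 = -312561704)
v = 0
q(t) = 12 (q(t) = 12 + 4*0 = 12 + 0 = 12)
u = -16155/312561704 (u = (12 + 16143)/(-312561704) = 16155*(-1/312561704) = -16155/312561704 ≈ -5.1686e-5)
√(551 + u) = √(551 - 16155/312561704) = √(172221482749/312561704) = √13457460028358511074/156280852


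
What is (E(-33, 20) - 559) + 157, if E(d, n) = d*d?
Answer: 687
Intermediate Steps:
E(d, n) = d²
(E(-33, 20) - 559) + 157 = ((-33)² - 559) + 157 = (1089 - 559) + 157 = 530 + 157 = 687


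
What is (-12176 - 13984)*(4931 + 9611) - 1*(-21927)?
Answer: -380396793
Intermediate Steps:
(-12176 - 13984)*(4931 + 9611) - 1*(-21927) = -26160*14542 + 21927 = -380418720 + 21927 = -380396793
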